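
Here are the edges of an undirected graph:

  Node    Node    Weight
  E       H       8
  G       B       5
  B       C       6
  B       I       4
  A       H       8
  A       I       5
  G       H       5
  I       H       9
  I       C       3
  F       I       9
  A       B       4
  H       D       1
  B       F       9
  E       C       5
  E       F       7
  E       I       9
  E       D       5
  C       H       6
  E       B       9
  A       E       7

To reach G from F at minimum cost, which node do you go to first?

B

Candidate routes:
F → E → D → H → G: 7+5+1+5 = 18
F → B → G: 9+5 = 14
F → I → B → G: 9+4+5 = 18
The minimum is 14 via F → B → G.
So from F the first move is to B.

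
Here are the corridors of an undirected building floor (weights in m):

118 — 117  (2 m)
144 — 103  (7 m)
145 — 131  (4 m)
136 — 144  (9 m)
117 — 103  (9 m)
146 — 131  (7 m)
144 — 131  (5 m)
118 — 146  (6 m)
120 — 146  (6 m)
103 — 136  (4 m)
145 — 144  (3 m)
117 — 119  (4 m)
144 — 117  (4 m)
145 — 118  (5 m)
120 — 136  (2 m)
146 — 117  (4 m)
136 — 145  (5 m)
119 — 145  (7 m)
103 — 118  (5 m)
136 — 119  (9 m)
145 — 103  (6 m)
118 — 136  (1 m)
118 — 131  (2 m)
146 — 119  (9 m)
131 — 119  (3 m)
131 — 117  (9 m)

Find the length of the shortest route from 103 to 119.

10 m

Candidate routes:
103 → 118 → 131 → 119: 5+2+3 = 10
103 → 118 → 117 → 119: 5+2+4 = 11
Cheapest is 103 → 118 → 131 → 119 at 10 m.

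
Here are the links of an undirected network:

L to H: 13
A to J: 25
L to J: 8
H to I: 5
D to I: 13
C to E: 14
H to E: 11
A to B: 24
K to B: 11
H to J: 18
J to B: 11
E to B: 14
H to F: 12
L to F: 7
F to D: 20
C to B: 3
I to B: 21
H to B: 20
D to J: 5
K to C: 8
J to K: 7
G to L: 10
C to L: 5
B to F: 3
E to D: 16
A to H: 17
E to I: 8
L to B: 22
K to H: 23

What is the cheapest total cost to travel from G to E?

Compare a few routes:
G - L - C - E: 10+5+14 = 29
G - L - C - B - E: 10+5+3+14 = 32
The minimum is 29 via G - L - C - E.

29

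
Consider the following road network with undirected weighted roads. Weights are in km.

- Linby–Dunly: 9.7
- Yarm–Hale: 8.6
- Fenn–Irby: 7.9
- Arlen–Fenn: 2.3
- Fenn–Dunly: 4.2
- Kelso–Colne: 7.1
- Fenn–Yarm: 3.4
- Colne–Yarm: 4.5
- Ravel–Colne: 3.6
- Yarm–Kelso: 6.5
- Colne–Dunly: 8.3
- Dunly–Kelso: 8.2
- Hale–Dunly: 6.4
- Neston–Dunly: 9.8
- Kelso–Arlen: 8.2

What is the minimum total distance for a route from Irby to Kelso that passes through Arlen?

18.4 km

Shortest Irby→Arlen: Irby → Fenn → Arlen = 10.2
Best Arlen to Kelso: Arlen → Kelso costing 8.2
Total via Arlen: 10.2 + 8.2 = 18.4 km.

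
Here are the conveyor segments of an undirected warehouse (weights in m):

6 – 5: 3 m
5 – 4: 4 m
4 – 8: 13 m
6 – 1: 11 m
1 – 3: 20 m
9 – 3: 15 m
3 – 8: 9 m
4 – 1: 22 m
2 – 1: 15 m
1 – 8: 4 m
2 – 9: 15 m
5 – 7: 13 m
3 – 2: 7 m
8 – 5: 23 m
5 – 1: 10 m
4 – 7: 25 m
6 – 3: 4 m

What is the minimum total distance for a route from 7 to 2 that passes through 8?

Best 7 to 8: 7–5–1–8 costing 27
Best 8 to 2: 8–3–2 costing 16
Total via 8: 27 + 16 = 43 m.

43 m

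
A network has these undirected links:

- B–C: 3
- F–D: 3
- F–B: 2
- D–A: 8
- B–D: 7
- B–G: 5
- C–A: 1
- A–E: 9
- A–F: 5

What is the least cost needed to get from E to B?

13

Shortest distances from E:
E: 0
A: 9  (via E)
C: 10  (via A)
B: 13  (via C)
Shortest route: E → A → C → B = 13.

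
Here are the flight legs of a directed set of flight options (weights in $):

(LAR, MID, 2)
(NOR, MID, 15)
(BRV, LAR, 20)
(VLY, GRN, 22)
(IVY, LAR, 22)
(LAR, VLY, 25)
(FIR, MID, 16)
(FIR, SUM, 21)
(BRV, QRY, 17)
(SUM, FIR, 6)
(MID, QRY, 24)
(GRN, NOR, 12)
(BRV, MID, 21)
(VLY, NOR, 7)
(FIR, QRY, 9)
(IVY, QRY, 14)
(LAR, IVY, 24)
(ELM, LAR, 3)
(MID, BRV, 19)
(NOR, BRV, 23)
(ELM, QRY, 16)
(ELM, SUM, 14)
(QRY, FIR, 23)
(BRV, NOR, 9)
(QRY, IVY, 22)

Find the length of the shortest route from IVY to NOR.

$52

Compare a few routes:
IVY–LAR–VLY–NOR: 22+25+7 = 54
IVY–LAR–MID–BRV–NOR: 22+2+19+9 = 52
Cheapest is IVY–LAR–MID–BRV–NOR at $52.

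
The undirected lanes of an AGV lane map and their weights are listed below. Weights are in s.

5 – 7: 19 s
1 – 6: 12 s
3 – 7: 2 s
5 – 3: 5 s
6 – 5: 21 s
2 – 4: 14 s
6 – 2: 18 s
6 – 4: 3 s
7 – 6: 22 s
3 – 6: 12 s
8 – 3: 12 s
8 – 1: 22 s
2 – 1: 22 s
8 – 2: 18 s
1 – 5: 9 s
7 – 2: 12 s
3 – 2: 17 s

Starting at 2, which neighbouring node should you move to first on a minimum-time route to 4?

Compare a few routes:
2 → 6 → 4: 18+3 = 21
2 → 4: 14 = 14
The minimum is 14 s via 2 → 4.
So from 2 the first move is to 4.

4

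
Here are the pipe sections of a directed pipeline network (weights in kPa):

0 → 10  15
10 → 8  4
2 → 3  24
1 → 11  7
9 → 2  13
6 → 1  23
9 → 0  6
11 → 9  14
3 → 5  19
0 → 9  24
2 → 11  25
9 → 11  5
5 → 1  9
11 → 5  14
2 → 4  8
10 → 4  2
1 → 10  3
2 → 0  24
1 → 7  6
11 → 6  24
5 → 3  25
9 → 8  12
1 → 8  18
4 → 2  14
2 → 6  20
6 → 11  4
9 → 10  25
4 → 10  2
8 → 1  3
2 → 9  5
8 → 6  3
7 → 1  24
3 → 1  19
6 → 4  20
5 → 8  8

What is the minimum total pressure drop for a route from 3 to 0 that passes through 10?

49 kPa

Best 3 to 10: 3–1–10 costing 22
Best 10 to 0: 10–4–2–9–0 costing 27
Total via 10: 22 + 27 = 49 kPa.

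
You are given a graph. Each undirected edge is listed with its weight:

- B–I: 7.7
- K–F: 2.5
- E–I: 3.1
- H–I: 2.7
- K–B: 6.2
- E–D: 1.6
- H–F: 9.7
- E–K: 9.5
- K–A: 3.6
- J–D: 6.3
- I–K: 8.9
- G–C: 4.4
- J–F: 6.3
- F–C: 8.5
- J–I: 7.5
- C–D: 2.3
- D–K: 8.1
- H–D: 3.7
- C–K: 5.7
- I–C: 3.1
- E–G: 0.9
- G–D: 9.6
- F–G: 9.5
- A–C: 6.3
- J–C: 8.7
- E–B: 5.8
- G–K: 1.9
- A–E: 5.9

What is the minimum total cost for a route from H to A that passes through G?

Shortest H→G: H → D → E → G = 6.2
Shortest G→A: G → K → A = 5.5
Total via G: 6.2 + 5.5 = 11.7.

11.7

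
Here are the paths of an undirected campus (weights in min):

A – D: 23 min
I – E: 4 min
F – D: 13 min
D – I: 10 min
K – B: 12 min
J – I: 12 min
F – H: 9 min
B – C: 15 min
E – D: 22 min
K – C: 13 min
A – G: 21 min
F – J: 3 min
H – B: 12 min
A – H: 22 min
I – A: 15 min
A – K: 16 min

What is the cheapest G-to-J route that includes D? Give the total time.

60 min

Shortest G→D: G → A → D = 44
Best D to J: D → F → J costing 16
Total via D: 44 + 16 = 60 min.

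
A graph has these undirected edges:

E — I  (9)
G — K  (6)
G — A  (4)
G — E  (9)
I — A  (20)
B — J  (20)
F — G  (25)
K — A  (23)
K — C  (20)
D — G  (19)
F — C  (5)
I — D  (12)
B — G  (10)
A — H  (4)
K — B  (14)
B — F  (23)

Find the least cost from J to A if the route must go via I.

68

Shortest J→I: J–B–G–E–I = 48
Shortest I→A: I–A = 20
Total via I: 48 + 20 = 68.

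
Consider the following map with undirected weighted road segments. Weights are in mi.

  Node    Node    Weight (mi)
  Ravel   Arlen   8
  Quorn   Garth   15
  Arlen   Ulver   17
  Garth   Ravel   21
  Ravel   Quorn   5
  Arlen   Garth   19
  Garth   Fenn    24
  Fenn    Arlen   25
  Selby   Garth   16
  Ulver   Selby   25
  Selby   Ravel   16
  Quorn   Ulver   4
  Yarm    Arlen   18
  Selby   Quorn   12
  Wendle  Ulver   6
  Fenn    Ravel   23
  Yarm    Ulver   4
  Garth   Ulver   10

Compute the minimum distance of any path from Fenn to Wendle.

Running Dijkstra from Fenn:
Fenn: 0
Ravel: 23  (via Fenn)
Garth: 24  (via Fenn)
Arlen: 25  (via Fenn)
Quorn: 28  (via Ravel)
Ulver: 32  (via Quorn)
Yarm: 36  (via Ulver)
Wendle: 38  (via Ulver)
Shortest route: Fenn–Ravel–Quorn–Ulver–Wendle = 38 mi.

38 mi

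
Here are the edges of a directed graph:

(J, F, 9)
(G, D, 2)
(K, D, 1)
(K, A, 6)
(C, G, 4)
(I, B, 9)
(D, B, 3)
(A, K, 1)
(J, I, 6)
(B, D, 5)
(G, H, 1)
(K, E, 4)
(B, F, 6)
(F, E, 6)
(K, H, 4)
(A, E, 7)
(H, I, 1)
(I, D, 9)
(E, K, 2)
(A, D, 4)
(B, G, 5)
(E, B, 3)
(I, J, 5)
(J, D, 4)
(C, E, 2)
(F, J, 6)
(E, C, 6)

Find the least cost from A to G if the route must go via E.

13

Best A to E: A → K → E costing 5
Shortest E→G: E → B → G = 8
Total via E: 5 + 8 = 13.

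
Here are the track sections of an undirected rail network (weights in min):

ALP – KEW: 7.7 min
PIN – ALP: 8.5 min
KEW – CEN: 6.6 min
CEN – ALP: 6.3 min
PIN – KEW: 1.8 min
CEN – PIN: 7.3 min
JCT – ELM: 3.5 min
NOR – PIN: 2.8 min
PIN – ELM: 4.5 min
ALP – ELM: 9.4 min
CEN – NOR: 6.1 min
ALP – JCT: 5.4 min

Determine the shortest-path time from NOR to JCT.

10.8 min

Shortest distances from NOR:
NOR: 0
PIN: 2.8  (via NOR)
KEW: 4.6  (via PIN)
CEN: 6.1  (via NOR)
ELM: 7.3  (via PIN)
JCT: 10.8  (via ELM)
Shortest route: NOR → PIN → ELM → JCT = 10.8 min.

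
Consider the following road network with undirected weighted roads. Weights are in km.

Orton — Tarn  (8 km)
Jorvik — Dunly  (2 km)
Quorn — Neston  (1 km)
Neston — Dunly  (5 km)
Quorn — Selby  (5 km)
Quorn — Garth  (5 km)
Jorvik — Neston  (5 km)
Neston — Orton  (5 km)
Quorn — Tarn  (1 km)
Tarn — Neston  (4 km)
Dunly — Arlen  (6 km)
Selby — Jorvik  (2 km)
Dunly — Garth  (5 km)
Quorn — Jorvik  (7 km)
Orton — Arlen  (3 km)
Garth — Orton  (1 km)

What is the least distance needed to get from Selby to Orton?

10 km

Enumerating some paths:
Selby - Quorn - Garth - Orton: 5+5+1 = 11
Selby - Quorn - Neston - Orton: 5+1+5 = 11
Selby - Jorvik - Dunly - Garth - Orton: 2+2+5+1 = 10
Selby - Jorvik - Neston - Orton: 2+5+5 = 12
The minimum is 10 km via Selby - Jorvik - Dunly - Garth - Orton.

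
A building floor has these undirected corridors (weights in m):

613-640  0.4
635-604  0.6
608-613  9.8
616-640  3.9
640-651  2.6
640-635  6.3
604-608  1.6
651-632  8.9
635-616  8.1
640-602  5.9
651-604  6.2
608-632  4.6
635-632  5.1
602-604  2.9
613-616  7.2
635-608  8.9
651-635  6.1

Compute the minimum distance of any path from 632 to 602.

Enumerating some paths:
632 → 635 → 640 → 602: 5.1+6.3+5.9 = 17.3
632 → 635 → 604 → 602: 5.1+0.6+2.9 = 8.6
632 → 608 → 604 → 602: 4.6+1.6+2.9 = 9.1
632 → 608 → 635 → 604 → 602: 4.6+8.9+0.6+2.9 = 17
The minimum is 8.6 m via 632 → 635 → 604 → 602.

8.6 m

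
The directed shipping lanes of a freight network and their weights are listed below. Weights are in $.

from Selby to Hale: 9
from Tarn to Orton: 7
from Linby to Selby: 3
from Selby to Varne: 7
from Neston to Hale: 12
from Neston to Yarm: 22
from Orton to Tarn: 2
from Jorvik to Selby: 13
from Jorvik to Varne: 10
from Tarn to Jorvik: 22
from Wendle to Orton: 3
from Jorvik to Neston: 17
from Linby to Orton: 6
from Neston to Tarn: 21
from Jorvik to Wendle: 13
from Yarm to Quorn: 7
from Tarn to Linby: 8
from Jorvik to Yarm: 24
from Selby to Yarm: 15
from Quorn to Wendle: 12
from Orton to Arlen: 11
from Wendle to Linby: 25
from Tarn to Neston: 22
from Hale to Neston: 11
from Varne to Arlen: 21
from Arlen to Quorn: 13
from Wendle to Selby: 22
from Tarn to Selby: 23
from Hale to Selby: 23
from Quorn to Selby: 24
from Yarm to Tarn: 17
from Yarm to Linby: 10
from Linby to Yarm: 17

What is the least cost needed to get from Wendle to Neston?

Compare a few routes:
Wendle → Orton → Tarn → Neston: 3+2+22 = 27
Wendle → Selby → Hale → Neston: 22+9+11 = 42
Wendle → Orton → Tarn → Linby → Selby → Hale → Neston: 3+2+8+3+9+11 = 36
Wendle → Orton → Tarn → Jorvik → Neston: 3+2+22+17 = 44
Cheapest is Wendle → Orton → Tarn → Neston at $27.

$27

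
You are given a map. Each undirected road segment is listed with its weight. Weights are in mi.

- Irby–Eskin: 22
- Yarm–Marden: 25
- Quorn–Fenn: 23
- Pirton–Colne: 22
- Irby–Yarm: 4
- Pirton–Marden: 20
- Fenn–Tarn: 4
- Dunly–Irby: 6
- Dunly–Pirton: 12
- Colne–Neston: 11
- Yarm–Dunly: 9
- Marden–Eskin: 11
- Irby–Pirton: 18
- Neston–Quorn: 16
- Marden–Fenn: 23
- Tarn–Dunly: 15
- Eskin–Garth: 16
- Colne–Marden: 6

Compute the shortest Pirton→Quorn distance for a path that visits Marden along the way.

53 mi

Shortest Pirton→Marden: Pirton–Marden = 20
Shortest Marden→Quorn: Marden–Colne–Neston–Quorn = 33
Total via Marden: 20 + 33 = 53 mi.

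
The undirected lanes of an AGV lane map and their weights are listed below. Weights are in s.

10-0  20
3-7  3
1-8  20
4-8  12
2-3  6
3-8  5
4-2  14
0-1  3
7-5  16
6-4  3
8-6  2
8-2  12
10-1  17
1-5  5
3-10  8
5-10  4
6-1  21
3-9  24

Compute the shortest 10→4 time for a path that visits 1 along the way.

33 s

Shortest 10→1: 10–5–1 = 9
Best 1 to 4: 1–6–4 costing 24
Total via 1: 9 + 24 = 33 s.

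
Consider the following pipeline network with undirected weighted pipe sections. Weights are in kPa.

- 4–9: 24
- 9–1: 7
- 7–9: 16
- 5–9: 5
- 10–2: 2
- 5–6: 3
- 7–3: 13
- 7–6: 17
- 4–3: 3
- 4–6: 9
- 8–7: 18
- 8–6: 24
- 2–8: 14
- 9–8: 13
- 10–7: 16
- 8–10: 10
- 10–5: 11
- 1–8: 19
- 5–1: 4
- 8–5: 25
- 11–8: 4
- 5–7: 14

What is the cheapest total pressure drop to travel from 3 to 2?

28 kPa

Running Dijkstra from 3:
3: 0
4: 3  (via 3)
6: 12  (via 4)
7: 13  (via 3)
5: 15  (via 6)
1: 19  (via 5)
9: 20  (via 5)
10: 26  (via 5)
2: 28  (via 10)
Shortest route: 3 → 4 → 6 → 5 → 10 → 2 = 28 kPa.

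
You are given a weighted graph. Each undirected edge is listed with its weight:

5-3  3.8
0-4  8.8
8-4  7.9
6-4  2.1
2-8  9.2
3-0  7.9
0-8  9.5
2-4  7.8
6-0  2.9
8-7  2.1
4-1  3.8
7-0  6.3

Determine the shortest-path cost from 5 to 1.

Compare a few routes:
5–3–0–6–4–1: 3.8+7.9+2.9+2.1+3.8 = 20.5
5–3–0–4–1: 3.8+7.9+8.8+3.8 = 24.3
The minimum is 20.5 via 5–3–0–6–4–1.

20.5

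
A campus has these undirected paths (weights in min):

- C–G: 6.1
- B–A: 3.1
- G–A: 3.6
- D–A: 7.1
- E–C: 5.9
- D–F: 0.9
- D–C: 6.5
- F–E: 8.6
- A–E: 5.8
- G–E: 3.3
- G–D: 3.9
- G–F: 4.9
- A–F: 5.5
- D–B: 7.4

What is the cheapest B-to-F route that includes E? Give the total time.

17 min

Shortest B→E: B → A → E = 8.9
Shortest E→F: E → G → D → F = 8.1
Total via E: 8.9 + 8.1 = 17 min.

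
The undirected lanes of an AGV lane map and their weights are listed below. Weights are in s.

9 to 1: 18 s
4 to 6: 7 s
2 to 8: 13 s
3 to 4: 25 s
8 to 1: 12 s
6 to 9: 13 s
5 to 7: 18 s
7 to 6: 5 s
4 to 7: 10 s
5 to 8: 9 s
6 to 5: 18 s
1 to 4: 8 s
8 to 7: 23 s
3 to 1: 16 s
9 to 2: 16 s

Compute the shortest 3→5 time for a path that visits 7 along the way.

Best 3 to 7: 3–1–4–7 costing 34
Best 7 to 5: 7–5 costing 18
Total via 7: 34 + 18 = 52 s.

52 s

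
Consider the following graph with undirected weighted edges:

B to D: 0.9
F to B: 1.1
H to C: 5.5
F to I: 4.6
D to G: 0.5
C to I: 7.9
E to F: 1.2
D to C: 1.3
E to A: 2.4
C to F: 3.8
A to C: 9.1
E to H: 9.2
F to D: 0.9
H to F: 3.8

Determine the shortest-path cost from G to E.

2.6

Running Dijkstra from G:
G: 0
D: 0.5  (via G)
B: 1.4  (via D)
F: 1.4  (via D)
C: 1.8  (via D)
E: 2.6  (via F)
Shortest route: G → D → F → E = 2.6.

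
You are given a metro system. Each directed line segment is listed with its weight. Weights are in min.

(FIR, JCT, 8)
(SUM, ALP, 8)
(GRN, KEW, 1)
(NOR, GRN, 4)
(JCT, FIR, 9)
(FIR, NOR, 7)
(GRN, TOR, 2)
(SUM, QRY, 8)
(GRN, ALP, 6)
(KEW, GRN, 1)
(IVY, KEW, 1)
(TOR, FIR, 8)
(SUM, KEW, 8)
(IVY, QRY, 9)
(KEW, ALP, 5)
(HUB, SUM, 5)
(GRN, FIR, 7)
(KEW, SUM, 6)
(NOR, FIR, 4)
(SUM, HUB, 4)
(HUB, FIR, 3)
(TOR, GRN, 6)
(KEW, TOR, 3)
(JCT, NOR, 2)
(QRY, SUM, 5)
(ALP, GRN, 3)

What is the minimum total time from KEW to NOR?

15 min

Running Dijkstra from KEW:
KEW: 0
GRN: 1  (via KEW)
TOR: 3  (via KEW)
ALP: 5  (via KEW)
SUM: 6  (via KEW)
FIR: 8  (via GRN)
HUB: 10  (via SUM)
QRY: 14  (via SUM)
NOR: 15  (via FIR)
Shortest route: KEW–GRN–FIR–NOR = 15 min.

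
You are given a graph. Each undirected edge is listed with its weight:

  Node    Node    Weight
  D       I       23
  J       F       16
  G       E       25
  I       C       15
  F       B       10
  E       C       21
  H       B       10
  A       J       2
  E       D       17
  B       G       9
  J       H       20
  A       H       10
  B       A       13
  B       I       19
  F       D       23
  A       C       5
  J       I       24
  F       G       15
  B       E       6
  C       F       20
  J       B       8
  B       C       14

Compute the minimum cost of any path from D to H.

Compare a few routes:
D - F - B - H: 23+10+10 = 43
D - E - B - H: 17+6+10 = 33
D - E - B - A - H: 17+6+13+10 = 46
D - E - B - J - A - H: 17+6+8+2+10 = 43
The minimum is 33 via D - E - B - H.

33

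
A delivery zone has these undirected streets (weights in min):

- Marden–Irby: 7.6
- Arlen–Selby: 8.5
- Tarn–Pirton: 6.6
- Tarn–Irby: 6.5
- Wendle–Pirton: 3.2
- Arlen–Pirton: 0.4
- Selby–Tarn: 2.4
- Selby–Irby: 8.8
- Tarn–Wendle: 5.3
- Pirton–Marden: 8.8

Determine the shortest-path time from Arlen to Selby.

8.5 min

Compare a few routes:
Arlen - Selby: 8.5 = 8.5
Arlen - Pirton - Tarn - Selby: 0.4+6.6+2.4 = 9.4
Arlen - Pirton - Wendle - Tarn - Selby: 0.4+3.2+5.3+2.4 = 11.3
The minimum is 8.5 min via Arlen - Selby.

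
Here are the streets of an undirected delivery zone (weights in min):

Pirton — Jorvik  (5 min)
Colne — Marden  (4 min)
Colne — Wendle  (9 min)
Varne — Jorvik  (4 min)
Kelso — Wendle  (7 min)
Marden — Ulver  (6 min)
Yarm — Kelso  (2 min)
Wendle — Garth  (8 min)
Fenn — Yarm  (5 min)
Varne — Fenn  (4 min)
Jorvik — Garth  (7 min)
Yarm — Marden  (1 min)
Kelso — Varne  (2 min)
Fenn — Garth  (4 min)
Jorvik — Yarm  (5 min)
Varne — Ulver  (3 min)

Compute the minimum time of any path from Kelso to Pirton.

11 min

Shortest distances from Kelso:
Kelso: 0
Varne: 2  (via Kelso)
Yarm: 2  (via Kelso)
Marden: 3  (via Yarm)
Ulver: 5  (via Varne)
Jorvik: 6  (via Varne)
Fenn: 6  (via Varne)
Wendle: 7  (via Kelso)
Colne: 7  (via Marden)
Garth: 10  (via Fenn)
Pirton: 11  (via Jorvik)
Shortest route: Kelso → Varne → Jorvik → Pirton = 11 min.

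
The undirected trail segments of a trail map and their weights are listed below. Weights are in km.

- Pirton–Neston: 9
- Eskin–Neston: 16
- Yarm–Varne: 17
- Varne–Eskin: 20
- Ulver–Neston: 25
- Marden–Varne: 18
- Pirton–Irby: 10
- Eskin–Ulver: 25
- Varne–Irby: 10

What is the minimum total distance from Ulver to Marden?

63 km

Shortest distances from Ulver:
Ulver: 0
Eskin: 25  (via Ulver)
Neston: 25  (via Ulver)
Pirton: 34  (via Neston)
Irby: 44  (via Pirton)
Varne: 45  (via Eskin)
Yarm: 62  (via Varne)
Marden: 63  (via Varne)
Shortest route: Ulver–Eskin–Varne–Marden = 63 km.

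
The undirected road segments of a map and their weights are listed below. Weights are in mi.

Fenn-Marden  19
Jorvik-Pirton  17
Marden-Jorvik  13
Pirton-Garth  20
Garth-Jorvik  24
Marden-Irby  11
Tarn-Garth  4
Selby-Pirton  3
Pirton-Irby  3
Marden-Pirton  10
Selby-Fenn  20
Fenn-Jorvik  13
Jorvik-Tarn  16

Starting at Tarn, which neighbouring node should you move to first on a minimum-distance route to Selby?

Garth

Enumerating some paths:
Tarn → Garth → Pirton → Selby: 4+20+3 = 27
Tarn → Jorvik → Pirton → Selby: 16+17+3 = 36
Tarn → Jorvik → Marden → Irby → Pirton → Selby: 16+13+11+3+3 = 46
Tarn → Jorvik → Marden → Pirton → Selby: 16+13+10+3 = 42
Cheapest is Tarn → Garth → Pirton → Selby at 27 mi.
So from Tarn the first move is to Garth.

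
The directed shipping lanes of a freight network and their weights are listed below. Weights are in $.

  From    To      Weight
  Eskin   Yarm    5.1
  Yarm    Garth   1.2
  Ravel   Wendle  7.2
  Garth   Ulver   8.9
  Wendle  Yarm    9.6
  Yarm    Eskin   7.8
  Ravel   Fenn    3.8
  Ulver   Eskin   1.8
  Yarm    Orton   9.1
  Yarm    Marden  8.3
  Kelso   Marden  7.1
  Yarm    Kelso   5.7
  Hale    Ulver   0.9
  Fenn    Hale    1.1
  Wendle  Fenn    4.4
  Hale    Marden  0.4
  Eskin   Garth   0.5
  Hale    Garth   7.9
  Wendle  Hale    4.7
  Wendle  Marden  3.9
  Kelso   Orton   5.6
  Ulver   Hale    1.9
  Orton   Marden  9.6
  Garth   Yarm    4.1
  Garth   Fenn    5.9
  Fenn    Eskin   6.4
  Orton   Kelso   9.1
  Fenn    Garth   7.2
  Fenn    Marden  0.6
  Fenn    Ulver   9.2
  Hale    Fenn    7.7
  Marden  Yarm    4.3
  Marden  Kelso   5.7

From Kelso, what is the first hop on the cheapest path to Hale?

Marden

Compare a few routes:
Kelso - Marden - Yarm - Garth - Ulver - Hale: 7.1+4.3+1.2+8.9+1.9 = 23.4
Kelso - Marden - Yarm - Garth - Fenn - Hale: 7.1+4.3+1.2+5.9+1.1 = 19.6
Kelso - Marden - Yarm - Eskin - Garth - Fenn - Hale: 7.1+4.3+7.8+0.5+5.9+1.1 = 26.7
Cheapest is Kelso - Marden - Yarm - Garth - Fenn - Hale at $19.6.
So from Kelso the first move is to Marden.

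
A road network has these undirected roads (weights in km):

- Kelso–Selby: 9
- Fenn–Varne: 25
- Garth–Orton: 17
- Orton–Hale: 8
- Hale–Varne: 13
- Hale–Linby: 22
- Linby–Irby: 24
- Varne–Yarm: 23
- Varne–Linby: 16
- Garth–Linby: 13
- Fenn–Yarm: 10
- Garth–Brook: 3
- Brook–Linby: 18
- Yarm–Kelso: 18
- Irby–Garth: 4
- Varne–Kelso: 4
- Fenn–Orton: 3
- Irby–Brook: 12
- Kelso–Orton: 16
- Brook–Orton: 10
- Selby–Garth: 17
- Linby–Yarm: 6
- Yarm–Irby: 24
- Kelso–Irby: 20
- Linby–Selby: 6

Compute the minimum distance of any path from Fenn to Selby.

22 km

Candidate routes:
Fenn–Yarm–Linby–Selby: 10+6+6 = 22
Fenn–Orton–Kelso–Selby: 3+16+9 = 28
Cheapest is Fenn–Yarm–Linby–Selby at 22 km.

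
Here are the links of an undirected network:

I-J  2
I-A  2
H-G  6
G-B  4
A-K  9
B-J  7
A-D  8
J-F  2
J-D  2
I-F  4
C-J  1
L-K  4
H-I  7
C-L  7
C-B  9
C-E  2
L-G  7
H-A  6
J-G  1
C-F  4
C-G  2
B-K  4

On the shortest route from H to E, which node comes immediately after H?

Compare a few routes:
H - I - J - C - E: 7+2+1+2 = 12
H - A - I - J - C - E: 6+2+2+1+2 = 13
H - G - C - E: 6+2+2 = 10
The minimum is 10 via H - G - C - E.
So from H the first move is to G.

G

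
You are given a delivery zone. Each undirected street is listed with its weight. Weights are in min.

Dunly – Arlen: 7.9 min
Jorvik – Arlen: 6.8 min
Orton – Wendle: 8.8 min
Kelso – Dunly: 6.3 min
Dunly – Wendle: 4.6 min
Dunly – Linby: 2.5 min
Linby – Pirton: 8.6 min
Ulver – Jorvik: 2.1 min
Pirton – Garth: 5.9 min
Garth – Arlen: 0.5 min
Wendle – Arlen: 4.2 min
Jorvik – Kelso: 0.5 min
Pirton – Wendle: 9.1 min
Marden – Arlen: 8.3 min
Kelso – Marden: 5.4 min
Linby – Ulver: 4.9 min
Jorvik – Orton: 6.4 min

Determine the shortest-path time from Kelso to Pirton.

13.7 min

Compare a few routes:
Kelso–Jorvik–Arlen–Garth–Pirton: 0.5+6.8+0.5+5.9 = 13.7
Kelso–Jorvik–Ulver–Linby–Pirton: 0.5+2.1+4.9+8.6 = 16.1
Kelso–Dunly–Linby–Pirton: 6.3+2.5+8.6 = 17.4
Kelso–Dunly–Wendle–Pirton: 6.3+4.6+9.1 = 20
The minimum is 13.7 min via Kelso–Jorvik–Arlen–Garth–Pirton.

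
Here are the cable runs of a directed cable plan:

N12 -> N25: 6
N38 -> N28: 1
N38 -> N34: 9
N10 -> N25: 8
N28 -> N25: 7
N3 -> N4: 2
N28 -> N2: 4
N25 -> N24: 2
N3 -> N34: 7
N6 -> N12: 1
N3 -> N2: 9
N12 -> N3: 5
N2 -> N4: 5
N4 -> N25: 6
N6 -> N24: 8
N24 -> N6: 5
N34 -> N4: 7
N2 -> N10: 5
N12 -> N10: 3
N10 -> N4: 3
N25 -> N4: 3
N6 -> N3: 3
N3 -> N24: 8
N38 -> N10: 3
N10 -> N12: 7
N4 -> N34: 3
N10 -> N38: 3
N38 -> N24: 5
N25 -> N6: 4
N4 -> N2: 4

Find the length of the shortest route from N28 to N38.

12

Candidate routes:
N28 - N2 - N10 - N38: 4+5+3 = 12
N28 - N25 - N6 - N12 - N10 - N38: 7+4+1+3+3 = 18
The minimum is 12 via N28 - N2 - N10 - N38.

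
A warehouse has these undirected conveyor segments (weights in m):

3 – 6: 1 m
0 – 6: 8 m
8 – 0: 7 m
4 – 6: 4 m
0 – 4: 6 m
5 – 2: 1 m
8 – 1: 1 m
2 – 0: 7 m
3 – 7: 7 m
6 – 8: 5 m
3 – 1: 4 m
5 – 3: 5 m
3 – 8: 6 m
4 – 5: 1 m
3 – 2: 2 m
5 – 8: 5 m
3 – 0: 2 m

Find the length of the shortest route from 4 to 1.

Running Dijkstra from 4:
4: 0
5: 1  (via 4)
2: 2  (via 5)
3: 4  (via 2)
6: 4  (via 4)
0: 6  (via 4)
8: 6  (via 5)
1: 7  (via 8)
Shortest route: 4–5–8–1 = 7 m.

7 m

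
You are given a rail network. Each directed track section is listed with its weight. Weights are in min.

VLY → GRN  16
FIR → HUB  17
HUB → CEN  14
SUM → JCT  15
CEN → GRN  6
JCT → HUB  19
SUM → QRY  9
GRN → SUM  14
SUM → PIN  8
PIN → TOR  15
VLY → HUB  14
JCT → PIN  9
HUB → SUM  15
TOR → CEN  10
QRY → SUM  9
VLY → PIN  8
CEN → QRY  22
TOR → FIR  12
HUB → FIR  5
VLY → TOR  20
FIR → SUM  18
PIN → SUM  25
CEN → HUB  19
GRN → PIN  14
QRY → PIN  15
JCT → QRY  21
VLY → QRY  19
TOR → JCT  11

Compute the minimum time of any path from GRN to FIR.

41 min

Shortest distances from GRN:
GRN: 0
PIN: 14  (via GRN)
SUM: 14  (via GRN)
QRY: 23  (via SUM)
JCT: 29  (via SUM)
TOR: 29  (via PIN)
CEN: 39  (via TOR)
FIR: 41  (via TOR)
Shortest route: GRN → PIN → TOR → FIR = 41 min.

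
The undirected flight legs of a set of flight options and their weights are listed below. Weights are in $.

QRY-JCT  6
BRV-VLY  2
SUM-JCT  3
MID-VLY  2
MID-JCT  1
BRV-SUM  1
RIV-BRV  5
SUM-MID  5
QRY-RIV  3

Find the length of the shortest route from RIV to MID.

$9

Compare a few routes:
RIV → BRV → VLY → MID: 5+2+2 = 9
RIV → BRV → SUM → MID: 5+1+5 = 11
RIV → QRY → JCT → MID: 3+6+1 = 10
RIV → BRV → SUM → JCT → MID: 5+1+3+1 = 10
Cheapest is RIV → BRV → VLY → MID at $9.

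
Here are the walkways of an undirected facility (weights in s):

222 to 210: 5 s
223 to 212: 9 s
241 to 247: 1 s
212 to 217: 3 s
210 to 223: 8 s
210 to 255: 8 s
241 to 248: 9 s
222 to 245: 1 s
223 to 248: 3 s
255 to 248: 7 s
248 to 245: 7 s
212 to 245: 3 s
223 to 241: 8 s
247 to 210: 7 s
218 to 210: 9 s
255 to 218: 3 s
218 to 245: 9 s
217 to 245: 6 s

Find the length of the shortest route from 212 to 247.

Candidate routes:
212 → 245 → 222 → 210 → 247: 3+1+5+7 = 16
212 → 223 → 241 → 247: 9+8+1 = 18
212 → 245 → 248 → 241 → 247: 3+7+9+1 = 20
Cheapest is 212 → 245 → 222 → 210 → 247 at 16 s.

16 s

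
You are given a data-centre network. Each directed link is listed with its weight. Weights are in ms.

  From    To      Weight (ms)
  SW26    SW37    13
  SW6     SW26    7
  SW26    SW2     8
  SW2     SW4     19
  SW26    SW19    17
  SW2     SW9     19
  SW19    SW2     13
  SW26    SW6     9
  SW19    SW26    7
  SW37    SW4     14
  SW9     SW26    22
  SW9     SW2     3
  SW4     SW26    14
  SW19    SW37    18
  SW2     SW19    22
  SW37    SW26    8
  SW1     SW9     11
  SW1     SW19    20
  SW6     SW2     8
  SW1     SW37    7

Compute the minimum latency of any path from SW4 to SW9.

41 ms

Candidate routes:
SW4 → SW26 → SW19 → SW2 → SW9: 14+17+13+19 = 63
SW4 → SW26 → SW2 → SW9: 14+8+19 = 41
SW4 → SW26 → SW6 → SW2 → SW9: 14+9+8+19 = 50
The minimum is 41 ms via SW4 → SW26 → SW2 → SW9.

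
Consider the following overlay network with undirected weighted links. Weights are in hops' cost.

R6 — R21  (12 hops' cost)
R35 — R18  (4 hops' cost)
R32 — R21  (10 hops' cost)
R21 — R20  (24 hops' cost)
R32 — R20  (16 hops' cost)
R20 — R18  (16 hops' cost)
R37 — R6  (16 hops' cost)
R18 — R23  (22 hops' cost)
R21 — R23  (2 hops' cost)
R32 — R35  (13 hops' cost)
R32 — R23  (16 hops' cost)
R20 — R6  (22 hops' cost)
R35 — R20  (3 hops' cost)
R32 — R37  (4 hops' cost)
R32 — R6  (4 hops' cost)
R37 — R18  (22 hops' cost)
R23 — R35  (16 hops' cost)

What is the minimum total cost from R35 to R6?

Candidate routes:
R35 - R20 - R32 - R6: 3+16+4 = 23
R35 - R32 - R6: 13+4 = 17
R35 - R20 - R6: 3+22 = 25
The minimum is 17 hops' cost via R35 - R32 - R6.

17 hops' cost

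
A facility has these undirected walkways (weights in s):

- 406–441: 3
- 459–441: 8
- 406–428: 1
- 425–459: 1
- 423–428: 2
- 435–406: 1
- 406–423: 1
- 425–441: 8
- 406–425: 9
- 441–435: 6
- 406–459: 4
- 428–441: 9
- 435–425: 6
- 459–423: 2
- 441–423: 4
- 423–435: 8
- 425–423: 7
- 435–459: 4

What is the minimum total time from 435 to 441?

4 s

Shortest distances from 435:
435: 0
406: 1  (via 435)
423: 2  (via 406)
428: 2  (via 406)
441: 4  (via 406)
Shortest route: 435 → 406 → 441 = 4 s.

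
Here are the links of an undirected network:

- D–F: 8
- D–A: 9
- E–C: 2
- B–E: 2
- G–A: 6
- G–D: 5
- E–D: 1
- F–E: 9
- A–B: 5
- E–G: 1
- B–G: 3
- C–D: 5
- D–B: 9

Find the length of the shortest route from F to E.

Shortest distances from F:
F: 0
D: 8  (via F)
E: 9  (via F)
Shortest route: F–E = 9.

9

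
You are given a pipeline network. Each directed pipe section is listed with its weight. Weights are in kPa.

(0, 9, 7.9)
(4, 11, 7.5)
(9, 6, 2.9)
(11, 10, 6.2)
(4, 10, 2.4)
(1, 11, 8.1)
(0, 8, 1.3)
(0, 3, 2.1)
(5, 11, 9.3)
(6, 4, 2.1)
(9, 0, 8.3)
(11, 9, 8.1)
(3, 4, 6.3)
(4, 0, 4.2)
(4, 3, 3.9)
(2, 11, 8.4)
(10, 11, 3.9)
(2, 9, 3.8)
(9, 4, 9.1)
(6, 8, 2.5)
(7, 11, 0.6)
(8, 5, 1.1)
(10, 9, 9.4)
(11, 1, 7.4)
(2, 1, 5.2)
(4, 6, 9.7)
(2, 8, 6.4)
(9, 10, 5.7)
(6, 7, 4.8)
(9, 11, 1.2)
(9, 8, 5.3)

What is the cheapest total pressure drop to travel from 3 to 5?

Compare a few routes:
3 → 4 → 6 → 8 → 5: 6.3+9.7+2.5+1.1 = 19.6
3 → 4 → 0 → 8 → 5: 6.3+4.2+1.3+1.1 = 12.9
Cheapest is 3 → 4 → 0 → 8 → 5 at 12.9 kPa.

12.9 kPa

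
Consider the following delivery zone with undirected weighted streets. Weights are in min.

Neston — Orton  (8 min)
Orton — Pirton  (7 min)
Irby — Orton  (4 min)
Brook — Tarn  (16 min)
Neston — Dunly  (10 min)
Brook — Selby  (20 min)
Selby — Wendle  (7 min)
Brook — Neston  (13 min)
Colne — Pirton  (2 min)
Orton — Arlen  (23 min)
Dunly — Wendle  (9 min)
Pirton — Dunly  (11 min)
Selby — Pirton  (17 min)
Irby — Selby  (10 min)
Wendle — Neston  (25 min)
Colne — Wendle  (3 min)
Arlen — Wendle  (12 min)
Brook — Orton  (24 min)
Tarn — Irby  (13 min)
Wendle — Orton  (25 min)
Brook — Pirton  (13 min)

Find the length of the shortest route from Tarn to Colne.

Running Dijkstra from Tarn:
Tarn: 0
Irby: 13  (via Tarn)
Brook: 16  (via Tarn)
Orton: 17  (via Irby)
Selby: 23  (via Irby)
Pirton: 24  (via Orton)
Neston: 25  (via Orton)
Colne: 26  (via Pirton)
Shortest route: Tarn → Irby → Orton → Pirton → Colne = 26 min.

26 min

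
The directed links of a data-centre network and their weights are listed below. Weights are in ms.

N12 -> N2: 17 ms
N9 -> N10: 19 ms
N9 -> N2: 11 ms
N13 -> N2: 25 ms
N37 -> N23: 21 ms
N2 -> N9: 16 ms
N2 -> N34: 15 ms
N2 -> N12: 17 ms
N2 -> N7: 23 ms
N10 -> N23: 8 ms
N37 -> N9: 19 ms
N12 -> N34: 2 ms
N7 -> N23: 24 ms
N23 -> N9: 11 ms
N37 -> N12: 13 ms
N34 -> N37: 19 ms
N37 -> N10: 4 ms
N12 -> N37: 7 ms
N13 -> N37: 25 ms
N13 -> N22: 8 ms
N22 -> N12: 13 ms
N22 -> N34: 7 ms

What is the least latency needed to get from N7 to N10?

Shortest distances from N7:
N7: 0
N23: 24  (via N7)
N9: 35  (via N23)
N2: 46  (via N9)
N10: 54  (via N9)
Shortest route: N7 → N23 → N9 → N10 = 54 ms.

54 ms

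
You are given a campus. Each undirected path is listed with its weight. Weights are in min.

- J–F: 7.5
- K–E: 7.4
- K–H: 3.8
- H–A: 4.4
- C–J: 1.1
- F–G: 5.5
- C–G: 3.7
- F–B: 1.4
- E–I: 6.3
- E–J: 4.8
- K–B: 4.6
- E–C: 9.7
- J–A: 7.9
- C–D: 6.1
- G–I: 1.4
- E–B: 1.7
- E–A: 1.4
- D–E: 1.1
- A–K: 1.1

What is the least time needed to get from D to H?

Candidate routes:
D - E - A - K - H: 1.1+1.4+1.1+3.8 = 7.4
D - E - B - K - H: 1.1+1.7+4.6+3.8 = 11.2
D - E - A - H: 1.1+1.4+4.4 = 6.9
The minimum is 6.9 min via D - E - A - H.

6.9 min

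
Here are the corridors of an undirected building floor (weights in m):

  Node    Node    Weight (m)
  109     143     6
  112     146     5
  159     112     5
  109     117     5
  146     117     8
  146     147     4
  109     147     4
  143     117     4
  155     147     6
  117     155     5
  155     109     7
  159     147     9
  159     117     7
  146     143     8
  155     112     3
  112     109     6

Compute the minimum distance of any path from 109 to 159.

Compare a few routes:
109 - 117 - 159: 5+7 = 12
109 - 147 - 159: 4+9 = 13
109 - 112 - 159: 6+5 = 11
Cheapest is 109 - 112 - 159 at 11 m.

11 m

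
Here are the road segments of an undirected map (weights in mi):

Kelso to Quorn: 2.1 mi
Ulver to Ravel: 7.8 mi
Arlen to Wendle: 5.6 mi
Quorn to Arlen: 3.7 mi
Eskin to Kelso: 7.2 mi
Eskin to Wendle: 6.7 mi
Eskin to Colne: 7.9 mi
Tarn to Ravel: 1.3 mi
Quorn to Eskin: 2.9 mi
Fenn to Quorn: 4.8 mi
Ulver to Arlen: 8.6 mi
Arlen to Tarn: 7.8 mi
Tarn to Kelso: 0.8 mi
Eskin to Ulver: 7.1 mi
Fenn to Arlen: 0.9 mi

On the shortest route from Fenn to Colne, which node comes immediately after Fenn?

Arlen

Compare a few routes:
Fenn → Arlen → Quorn → Eskin → Colne: 0.9+3.7+2.9+7.9 = 15.4
Fenn → Arlen → Wendle → Eskin → Colne: 0.9+5.6+6.7+7.9 = 21.1
Fenn → Quorn → Eskin → Colne: 4.8+2.9+7.9 = 15.6
Fenn → Arlen → Quorn → Kelso → Eskin → Colne: 0.9+3.7+2.1+7.2+7.9 = 21.8
Cheapest is Fenn → Arlen → Quorn → Eskin → Colne at 15.4 mi.
So from Fenn the first move is to Arlen.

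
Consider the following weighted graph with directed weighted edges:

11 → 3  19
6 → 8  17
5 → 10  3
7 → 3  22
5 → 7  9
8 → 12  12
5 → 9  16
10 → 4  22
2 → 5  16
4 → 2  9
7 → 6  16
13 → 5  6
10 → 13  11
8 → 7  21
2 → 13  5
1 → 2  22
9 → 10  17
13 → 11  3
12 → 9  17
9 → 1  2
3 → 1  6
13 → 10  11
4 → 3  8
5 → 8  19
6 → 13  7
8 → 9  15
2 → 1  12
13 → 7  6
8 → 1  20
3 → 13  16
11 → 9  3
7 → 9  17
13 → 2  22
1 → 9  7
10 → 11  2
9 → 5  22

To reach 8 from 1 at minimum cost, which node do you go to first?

Candidate routes:
1 - 2 - 13 - 5 - 8: 22+5+6+19 = 52
1 - 9 - 5 - 8: 7+22+19 = 48
1 - 2 - 5 - 8: 22+16+19 = 57
The minimum is 48 via 1 - 9 - 5 - 8.
So from 1 the first move is to 9.

9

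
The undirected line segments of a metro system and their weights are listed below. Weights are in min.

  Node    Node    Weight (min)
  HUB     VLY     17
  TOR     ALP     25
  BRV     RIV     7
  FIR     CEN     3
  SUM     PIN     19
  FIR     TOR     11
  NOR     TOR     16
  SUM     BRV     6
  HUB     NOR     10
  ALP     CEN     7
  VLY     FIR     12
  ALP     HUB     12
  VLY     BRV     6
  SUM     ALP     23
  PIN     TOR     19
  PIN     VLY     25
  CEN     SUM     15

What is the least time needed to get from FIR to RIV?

Settle nodes by increasing distance from FIR:
FIR: 0
CEN: 3  (via FIR)
ALP: 10  (via CEN)
TOR: 11  (via FIR)
VLY: 12  (via FIR)
SUM: 18  (via CEN)
BRV: 18  (via VLY)
HUB: 22  (via ALP)
RIV: 25  (via BRV)
Shortest route: FIR → VLY → BRV → RIV = 25 min.

25 min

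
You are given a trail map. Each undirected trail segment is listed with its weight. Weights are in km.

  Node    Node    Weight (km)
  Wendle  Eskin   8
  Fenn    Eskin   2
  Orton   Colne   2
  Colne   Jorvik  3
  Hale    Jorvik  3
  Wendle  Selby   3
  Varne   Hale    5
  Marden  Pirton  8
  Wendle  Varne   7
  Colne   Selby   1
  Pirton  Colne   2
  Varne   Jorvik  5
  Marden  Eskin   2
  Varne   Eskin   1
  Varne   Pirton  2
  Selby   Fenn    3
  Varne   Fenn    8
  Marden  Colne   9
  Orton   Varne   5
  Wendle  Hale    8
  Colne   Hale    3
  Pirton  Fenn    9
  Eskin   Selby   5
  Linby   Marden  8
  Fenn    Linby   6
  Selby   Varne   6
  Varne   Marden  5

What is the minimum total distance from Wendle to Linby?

12 km

Settle nodes by increasing distance from Wendle:
Wendle: 0
Selby: 3  (via Wendle)
Colne: 4  (via Selby)
Orton: 6  (via Colne)
Pirton: 6  (via Colne)
Fenn: 6  (via Selby)
Hale: 7  (via Colne)
Varne: 7  (via Wendle)
Jorvik: 7  (via Colne)
Eskin: 8  (via Wendle)
Marden: 10  (via Eskin)
Linby: 12  (via Fenn)
Shortest route: Wendle → Selby → Fenn → Linby = 12 km.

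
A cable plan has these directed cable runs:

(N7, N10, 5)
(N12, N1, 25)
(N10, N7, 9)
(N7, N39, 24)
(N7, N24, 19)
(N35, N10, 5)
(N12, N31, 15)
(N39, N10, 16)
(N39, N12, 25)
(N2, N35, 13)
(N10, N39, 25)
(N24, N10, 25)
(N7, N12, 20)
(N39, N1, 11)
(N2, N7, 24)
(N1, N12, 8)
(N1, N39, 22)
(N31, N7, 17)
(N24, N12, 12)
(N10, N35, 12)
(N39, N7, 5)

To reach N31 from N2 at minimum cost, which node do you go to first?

Enumerating some paths:
N2 → N35 → N10 → N7 → N12 → N31: 13+5+9+20+15 = 62
N2 → N7 → N12 → N31: 24+20+15 = 59
The minimum is 59 via N2 → N7 → N12 → N31.
So from N2 the first move is to N7.

N7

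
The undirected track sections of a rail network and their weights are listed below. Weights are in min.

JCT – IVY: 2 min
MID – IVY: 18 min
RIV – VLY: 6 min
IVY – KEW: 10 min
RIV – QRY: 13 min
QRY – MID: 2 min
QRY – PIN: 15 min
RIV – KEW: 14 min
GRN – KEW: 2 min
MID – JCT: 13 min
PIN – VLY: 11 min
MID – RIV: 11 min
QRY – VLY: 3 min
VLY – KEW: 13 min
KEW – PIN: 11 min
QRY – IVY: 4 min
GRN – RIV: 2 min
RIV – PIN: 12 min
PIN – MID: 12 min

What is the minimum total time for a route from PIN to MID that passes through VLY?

Shortest PIN→VLY: PIN → VLY = 11
Best VLY to MID: VLY → QRY → MID costing 5
Total via VLY: 11 + 5 = 16 min.

16 min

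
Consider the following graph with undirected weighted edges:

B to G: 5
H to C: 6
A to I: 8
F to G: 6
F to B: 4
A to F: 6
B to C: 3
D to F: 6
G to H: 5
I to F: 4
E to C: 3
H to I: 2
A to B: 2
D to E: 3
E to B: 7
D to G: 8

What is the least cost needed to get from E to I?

11

Compare a few routes:
E - D - F - I: 3+6+4 = 13
E - C - B - F - I: 3+3+4+4 = 14
E - C - H - I: 3+6+2 = 11
The minimum is 11 via E - C - H - I.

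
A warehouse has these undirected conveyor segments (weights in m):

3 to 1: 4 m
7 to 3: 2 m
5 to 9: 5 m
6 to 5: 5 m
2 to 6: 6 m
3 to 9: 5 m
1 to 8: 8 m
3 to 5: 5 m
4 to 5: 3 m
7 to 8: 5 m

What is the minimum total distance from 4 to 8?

Running Dijkstra from 4:
4: 0
5: 3  (via 4)
3: 8  (via 5)
6: 8  (via 5)
9: 8  (via 5)
7: 10  (via 3)
1: 12  (via 3)
2: 14  (via 6)
8: 15  (via 7)
Shortest route: 4 → 5 → 3 → 7 → 8 = 15 m.

15 m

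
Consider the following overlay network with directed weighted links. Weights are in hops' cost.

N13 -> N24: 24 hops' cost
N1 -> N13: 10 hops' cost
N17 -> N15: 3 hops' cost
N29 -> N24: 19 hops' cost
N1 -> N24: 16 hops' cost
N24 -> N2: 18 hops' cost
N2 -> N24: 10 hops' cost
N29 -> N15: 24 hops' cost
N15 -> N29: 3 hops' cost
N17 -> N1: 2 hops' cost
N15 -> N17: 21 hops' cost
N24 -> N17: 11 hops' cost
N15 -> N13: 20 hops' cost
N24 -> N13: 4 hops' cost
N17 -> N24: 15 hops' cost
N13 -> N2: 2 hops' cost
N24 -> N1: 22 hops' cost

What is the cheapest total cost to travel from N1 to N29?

Running Dijkstra from N1:
N1: 0
N13: 10  (via N1)
N2: 12  (via N13)
N24: 16  (via N1)
N17: 27  (via N24)
N15: 30  (via N17)
N29: 33  (via N15)
Shortest route: N1–N24–N17–N15–N29 = 33 hops' cost.

33 hops' cost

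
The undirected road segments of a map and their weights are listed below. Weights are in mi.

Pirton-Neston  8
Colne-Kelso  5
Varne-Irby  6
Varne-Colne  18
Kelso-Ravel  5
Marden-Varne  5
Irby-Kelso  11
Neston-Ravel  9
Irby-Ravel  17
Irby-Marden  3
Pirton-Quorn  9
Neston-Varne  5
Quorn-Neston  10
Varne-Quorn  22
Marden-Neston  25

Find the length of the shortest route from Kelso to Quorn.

24 mi

Candidate routes:
Kelso–Ravel–Neston–Quorn: 5+9+10 = 24
Kelso–Irby–Varne–Neston–Quorn: 11+6+5+10 = 32
Kelso–Ravel–Neston–Pirton–Quorn: 5+9+8+9 = 31
Kelso–Irby–Marden–Varne–Neston–Quorn: 11+3+5+5+10 = 34
The minimum is 24 mi via Kelso–Ravel–Neston–Quorn.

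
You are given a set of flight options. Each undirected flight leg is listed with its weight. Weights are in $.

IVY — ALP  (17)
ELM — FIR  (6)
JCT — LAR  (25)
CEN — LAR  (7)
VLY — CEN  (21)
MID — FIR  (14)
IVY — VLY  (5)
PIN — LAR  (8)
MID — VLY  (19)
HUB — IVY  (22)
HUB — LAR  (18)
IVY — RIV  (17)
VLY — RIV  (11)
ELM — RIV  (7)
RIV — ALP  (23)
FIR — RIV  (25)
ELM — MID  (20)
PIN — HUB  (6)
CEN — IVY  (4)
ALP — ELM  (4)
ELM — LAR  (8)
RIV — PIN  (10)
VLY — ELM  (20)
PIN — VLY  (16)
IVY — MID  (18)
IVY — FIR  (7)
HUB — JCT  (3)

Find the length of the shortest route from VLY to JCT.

Running Dijkstra from VLY:
VLY: 0
IVY: 5  (via VLY)
CEN: 9  (via IVY)
RIV: 11  (via VLY)
FIR: 12  (via IVY)
PIN: 16  (via VLY)
LAR: 16  (via CEN)
ELM: 18  (via RIV)
MID: 19  (via VLY)
HUB: 22  (via PIN)
ALP: 22  (via IVY)
JCT: 25  (via HUB)
Shortest route: VLY → PIN → HUB → JCT = $25.

$25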